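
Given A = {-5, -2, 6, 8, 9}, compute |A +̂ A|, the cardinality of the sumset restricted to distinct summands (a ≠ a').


Restricted sumset: A +̂ A = {a + a' : a ∈ A, a' ∈ A, a ≠ a'}.
Equivalently, take A + A and drop any sum 2a that is achievable ONLY as a + a for a ∈ A (i.e. sums representable only with equal summands).
Enumerate pairs (a, a') with a < a' (symmetric, so each unordered pair gives one sum; this covers all a ≠ a'):
  -5 + -2 = -7
  -5 + 6 = 1
  -5 + 8 = 3
  -5 + 9 = 4
  -2 + 6 = 4
  -2 + 8 = 6
  -2 + 9 = 7
  6 + 8 = 14
  6 + 9 = 15
  8 + 9 = 17
Collected distinct sums: {-7, 1, 3, 4, 6, 7, 14, 15, 17}
|A +̂ A| = 9
(Reference bound: |A +̂ A| ≥ 2|A| - 3 for |A| ≥ 2, with |A| = 5 giving ≥ 7.)

|A +̂ A| = 9


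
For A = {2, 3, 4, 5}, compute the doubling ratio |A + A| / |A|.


|A| = 4.
Compute A + A by enumerating all 16 pairs.
A + A = {4, 5, 6, 7, 8, 9, 10}, so |A + A| = 7.
K = |A + A| / |A| = 7/4 (already in lowest terms) ≈ 1.7500.
Reference: AP of size 4 gives K = 7/4 ≈ 1.7500; a fully generic set of size 4 gives K ≈ 2.5000.

|A| = 4, |A + A| = 7, K = 7/4.


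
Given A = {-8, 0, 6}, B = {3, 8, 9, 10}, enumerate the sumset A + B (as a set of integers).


A + B = {a + b : a ∈ A, b ∈ B}.
Enumerate all |A|·|B| = 3·4 = 12 pairs (a, b) and collect distinct sums.
a = -8: -8+3=-5, -8+8=0, -8+9=1, -8+10=2
a = 0: 0+3=3, 0+8=8, 0+9=9, 0+10=10
a = 6: 6+3=9, 6+8=14, 6+9=15, 6+10=16
Collecting distinct sums: A + B = {-5, 0, 1, 2, 3, 8, 9, 10, 14, 15, 16}
|A + B| = 11

A + B = {-5, 0, 1, 2, 3, 8, 9, 10, 14, 15, 16}


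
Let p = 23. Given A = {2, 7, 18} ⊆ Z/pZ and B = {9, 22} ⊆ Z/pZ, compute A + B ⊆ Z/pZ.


Work in Z/23Z: reduce every sum a + b modulo 23.
Enumerate all 6 pairs:
a = 2: 2+9=11, 2+22=1
a = 7: 7+9=16, 7+22=6
a = 18: 18+9=4, 18+22=17
Distinct residues collected: {1, 4, 6, 11, 16, 17}
|A + B| = 6 (out of 23 total residues).

A + B = {1, 4, 6, 11, 16, 17}


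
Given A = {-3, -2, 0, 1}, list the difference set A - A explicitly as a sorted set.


A - A = {a - a' : a, a' ∈ A}.
Compute a - a' for each ordered pair (a, a'):
a = -3: -3--3=0, -3--2=-1, -3-0=-3, -3-1=-4
a = -2: -2--3=1, -2--2=0, -2-0=-2, -2-1=-3
a = 0: 0--3=3, 0--2=2, 0-0=0, 0-1=-1
a = 1: 1--3=4, 1--2=3, 1-0=1, 1-1=0
Collecting distinct values (and noting 0 appears from a-a):
A - A = {-4, -3, -2, -1, 0, 1, 2, 3, 4}
|A - A| = 9

A - A = {-4, -3, -2, -1, 0, 1, 2, 3, 4}


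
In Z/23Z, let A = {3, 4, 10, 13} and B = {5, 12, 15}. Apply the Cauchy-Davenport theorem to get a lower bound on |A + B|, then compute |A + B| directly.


Cauchy-Davenport: |A + B| ≥ min(p, |A| + |B| - 1) for A, B nonempty in Z/pZ.
|A| = 4, |B| = 3, p = 23.
CD lower bound = min(23, 4 + 3 - 1) = min(23, 6) = 6.
Compute A + B mod 23 directly:
a = 3: 3+5=8, 3+12=15, 3+15=18
a = 4: 4+5=9, 4+12=16, 4+15=19
a = 10: 10+5=15, 10+12=22, 10+15=2
a = 13: 13+5=18, 13+12=2, 13+15=5
A + B = {2, 5, 8, 9, 15, 16, 18, 19, 22}, so |A + B| = 9.
Verify: 9 ≥ 6? Yes ✓.

CD lower bound = 6, actual |A + B| = 9.


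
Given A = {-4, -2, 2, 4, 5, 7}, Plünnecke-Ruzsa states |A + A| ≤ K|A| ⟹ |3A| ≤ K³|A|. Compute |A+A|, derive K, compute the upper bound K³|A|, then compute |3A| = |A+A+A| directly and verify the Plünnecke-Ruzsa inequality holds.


|A| = 6.
Step 1: Compute A + A by enumerating all 36 pairs.
A + A = {-8, -6, -4, -2, 0, 1, 2, 3, 4, 5, 6, 7, 8, 9, 10, 11, 12, 14}, so |A + A| = 18.
Step 2: Doubling constant K = |A + A|/|A| = 18/6 = 18/6 ≈ 3.0000.
Step 3: Plünnecke-Ruzsa gives |3A| ≤ K³·|A| = (3.0000)³ · 6 ≈ 162.0000.
Step 4: Compute 3A = A + A + A directly by enumerating all triples (a,b,c) ∈ A³; |3A| = 29.
Step 5: Check 29 ≤ 162.0000? Yes ✓.

K = 18/6, Plünnecke-Ruzsa bound K³|A| ≈ 162.0000, |3A| = 29, inequality holds.


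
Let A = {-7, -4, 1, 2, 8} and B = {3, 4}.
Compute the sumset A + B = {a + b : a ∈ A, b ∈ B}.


A + B = {a + b : a ∈ A, b ∈ B}.
Enumerate all |A|·|B| = 5·2 = 10 pairs (a, b) and collect distinct sums.
a = -7: -7+3=-4, -7+4=-3
a = -4: -4+3=-1, -4+4=0
a = 1: 1+3=4, 1+4=5
a = 2: 2+3=5, 2+4=6
a = 8: 8+3=11, 8+4=12
Collecting distinct sums: A + B = {-4, -3, -1, 0, 4, 5, 6, 11, 12}
|A + B| = 9

A + B = {-4, -3, -1, 0, 4, 5, 6, 11, 12}


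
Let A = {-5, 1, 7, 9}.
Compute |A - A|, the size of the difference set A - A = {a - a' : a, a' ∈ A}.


A - A = {a - a' : a, a' ∈ A}; |A| = 4.
Bounds: 2|A|-1 ≤ |A - A| ≤ |A|² - |A| + 1, i.e. 7 ≤ |A - A| ≤ 13.
Note: 0 ∈ A - A always (from a - a). The set is symmetric: if d ∈ A - A then -d ∈ A - A.
Enumerate nonzero differences d = a - a' with a > a' (then include -d):
Positive differences: {2, 6, 8, 12, 14}
Full difference set: {0} ∪ (positive diffs) ∪ (negative diffs).
|A - A| = 1 + 2·5 = 11 (matches direct enumeration: 11).

|A - A| = 11


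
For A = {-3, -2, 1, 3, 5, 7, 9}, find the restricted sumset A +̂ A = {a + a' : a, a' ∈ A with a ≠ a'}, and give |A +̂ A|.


Restricted sumset: A +̂ A = {a + a' : a ∈ A, a' ∈ A, a ≠ a'}.
Equivalently, take A + A and drop any sum 2a that is achievable ONLY as a + a for a ∈ A (i.e. sums representable only with equal summands).
Enumerate pairs (a, a') with a < a' (symmetric, so each unordered pair gives one sum; this covers all a ≠ a'):
  -3 + -2 = -5
  -3 + 1 = -2
  -3 + 3 = 0
  -3 + 5 = 2
  -3 + 7 = 4
  -3 + 9 = 6
  -2 + 1 = -1
  -2 + 3 = 1
  -2 + 5 = 3
  -2 + 7 = 5
  -2 + 9 = 7
  1 + 3 = 4
  1 + 5 = 6
  1 + 7 = 8
  1 + 9 = 10
  3 + 5 = 8
  3 + 7 = 10
  3 + 9 = 12
  5 + 7 = 12
  5 + 9 = 14
  7 + 9 = 16
Collected distinct sums: {-5, -2, -1, 0, 1, 2, 3, 4, 5, 6, 7, 8, 10, 12, 14, 16}
|A +̂ A| = 16
(Reference bound: |A +̂ A| ≥ 2|A| - 3 for |A| ≥ 2, with |A| = 7 giving ≥ 11.)

|A +̂ A| = 16


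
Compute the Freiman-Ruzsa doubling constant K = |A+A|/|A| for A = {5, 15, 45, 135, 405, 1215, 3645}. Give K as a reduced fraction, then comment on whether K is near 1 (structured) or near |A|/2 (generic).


|A| = 7.
Compute A + A by enumerating all 49 pairs.
A + A = {10, 20, 30, 50, 60, 90, 140, 150, 180, 270, 410, 420, 450, 540, 810, 1220, 1230, 1260, 1350, 1620, 2430, 3650, 3660, 3690, 3780, 4050, 4860, 7290}, so |A + A| = 28.
K = |A + A| / |A| = 28/7 = 4/1 ≈ 4.0000.
Reference: AP of size 7 gives K = 13/7 ≈ 1.8571; a fully generic set of size 7 gives K ≈ 4.0000.

|A| = 7, |A + A| = 28, K = 28/7 = 4/1.


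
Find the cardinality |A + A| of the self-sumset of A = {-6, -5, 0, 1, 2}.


A + A = {a + a' : a, a' ∈ A}; |A| = 5.
General bounds: 2|A| - 1 ≤ |A + A| ≤ |A|(|A|+1)/2, i.e. 9 ≤ |A + A| ≤ 15.
Lower bound 2|A|-1 is attained iff A is an arithmetic progression.
Enumerate sums a + a' for a ≤ a' (symmetric, so this suffices):
a = -6: -6+-6=-12, -6+-5=-11, -6+0=-6, -6+1=-5, -6+2=-4
a = -5: -5+-5=-10, -5+0=-5, -5+1=-4, -5+2=-3
a = 0: 0+0=0, 0+1=1, 0+2=2
a = 1: 1+1=2, 1+2=3
a = 2: 2+2=4
Distinct sums: {-12, -11, -10, -6, -5, -4, -3, 0, 1, 2, 3, 4}
|A + A| = 12

|A + A| = 12


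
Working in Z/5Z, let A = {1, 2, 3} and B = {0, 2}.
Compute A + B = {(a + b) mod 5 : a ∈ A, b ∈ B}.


Work in Z/5Z: reduce every sum a + b modulo 5.
Enumerate all 6 pairs:
a = 1: 1+0=1, 1+2=3
a = 2: 2+0=2, 2+2=4
a = 3: 3+0=3, 3+2=0
Distinct residues collected: {0, 1, 2, 3, 4}
|A + B| = 5 (out of 5 total residues).

A + B = {0, 1, 2, 3, 4}


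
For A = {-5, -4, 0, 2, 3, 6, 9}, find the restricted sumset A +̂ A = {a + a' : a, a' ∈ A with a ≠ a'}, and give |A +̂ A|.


Restricted sumset: A +̂ A = {a + a' : a ∈ A, a' ∈ A, a ≠ a'}.
Equivalently, take A + A and drop any sum 2a that is achievable ONLY as a + a for a ∈ A (i.e. sums representable only with equal summands).
Enumerate pairs (a, a') with a < a' (symmetric, so each unordered pair gives one sum; this covers all a ≠ a'):
  -5 + -4 = -9
  -5 + 0 = -5
  -5 + 2 = -3
  -5 + 3 = -2
  -5 + 6 = 1
  -5 + 9 = 4
  -4 + 0 = -4
  -4 + 2 = -2
  -4 + 3 = -1
  -4 + 6 = 2
  -4 + 9 = 5
  0 + 2 = 2
  0 + 3 = 3
  0 + 6 = 6
  0 + 9 = 9
  2 + 3 = 5
  2 + 6 = 8
  2 + 9 = 11
  3 + 6 = 9
  3 + 9 = 12
  6 + 9 = 15
Collected distinct sums: {-9, -5, -4, -3, -2, -1, 1, 2, 3, 4, 5, 6, 8, 9, 11, 12, 15}
|A +̂ A| = 17
(Reference bound: |A +̂ A| ≥ 2|A| - 3 for |A| ≥ 2, with |A| = 7 giving ≥ 11.)

|A +̂ A| = 17


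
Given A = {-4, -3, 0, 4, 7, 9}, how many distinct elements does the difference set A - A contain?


A - A = {a - a' : a, a' ∈ A}; |A| = 6.
Bounds: 2|A|-1 ≤ |A - A| ≤ |A|² - |A| + 1, i.e. 11 ≤ |A - A| ≤ 31.
Note: 0 ∈ A - A always (from a - a). The set is symmetric: if d ∈ A - A then -d ∈ A - A.
Enumerate nonzero differences d = a - a' with a > a' (then include -d):
Positive differences: {1, 2, 3, 4, 5, 7, 8, 9, 10, 11, 12, 13}
Full difference set: {0} ∪ (positive diffs) ∪ (negative diffs).
|A - A| = 1 + 2·12 = 25 (matches direct enumeration: 25).

|A - A| = 25


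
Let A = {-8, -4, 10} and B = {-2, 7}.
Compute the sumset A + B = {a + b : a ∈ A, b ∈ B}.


A + B = {a + b : a ∈ A, b ∈ B}.
Enumerate all |A|·|B| = 3·2 = 6 pairs (a, b) and collect distinct sums.
a = -8: -8+-2=-10, -8+7=-1
a = -4: -4+-2=-6, -4+7=3
a = 10: 10+-2=8, 10+7=17
Collecting distinct sums: A + B = {-10, -6, -1, 3, 8, 17}
|A + B| = 6

A + B = {-10, -6, -1, 3, 8, 17}


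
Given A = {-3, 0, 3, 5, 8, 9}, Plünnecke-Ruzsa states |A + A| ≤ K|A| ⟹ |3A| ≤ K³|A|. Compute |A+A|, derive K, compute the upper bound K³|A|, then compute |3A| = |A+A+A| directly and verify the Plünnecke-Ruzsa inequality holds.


|A| = 6.
Step 1: Compute A + A by enumerating all 36 pairs.
A + A = {-6, -3, 0, 2, 3, 5, 6, 8, 9, 10, 11, 12, 13, 14, 16, 17, 18}, so |A + A| = 17.
Step 2: Doubling constant K = |A + A|/|A| = 17/6 = 17/6 ≈ 2.8333.
Step 3: Plünnecke-Ruzsa gives |3A| ≤ K³·|A| = (2.8333)³ · 6 ≈ 136.4722.
Step 4: Compute 3A = A + A + A directly by enumerating all triples (a,b,c) ∈ A³; |3A| = 30.
Step 5: Check 30 ≤ 136.4722? Yes ✓.

K = 17/6, Plünnecke-Ruzsa bound K³|A| ≈ 136.4722, |3A| = 30, inequality holds.


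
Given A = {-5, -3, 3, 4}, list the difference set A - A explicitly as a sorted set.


A - A = {a - a' : a, a' ∈ A}.
Compute a - a' for each ordered pair (a, a'):
a = -5: -5--5=0, -5--3=-2, -5-3=-8, -5-4=-9
a = -3: -3--5=2, -3--3=0, -3-3=-6, -3-4=-7
a = 3: 3--5=8, 3--3=6, 3-3=0, 3-4=-1
a = 4: 4--5=9, 4--3=7, 4-3=1, 4-4=0
Collecting distinct values (and noting 0 appears from a-a):
A - A = {-9, -8, -7, -6, -2, -1, 0, 1, 2, 6, 7, 8, 9}
|A - A| = 13

A - A = {-9, -8, -7, -6, -2, -1, 0, 1, 2, 6, 7, 8, 9}


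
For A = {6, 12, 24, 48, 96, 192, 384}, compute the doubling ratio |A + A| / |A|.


|A| = 7.
Compute A + A by enumerating all 49 pairs.
A + A = {12, 18, 24, 30, 36, 48, 54, 60, 72, 96, 102, 108, 120, 144, 192, 198, 204, 216, 240, 288, 384, 390, 396, 408, 432, 480, 576, 768}, so |A + A| = 28.
K = |A + A| / |A| = 28/7 = 4/1 ≈ 4.0000.
Reference: AP of size 7 gives K = 13/7 ≈ 1.8571; a fully generic set of size 7 gives K ≈ 4.0000.

|A| = 7, |A + A| = 28, K = 28/7 = 4/1.


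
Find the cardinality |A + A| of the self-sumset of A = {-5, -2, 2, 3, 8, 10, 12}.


A + A = {a + a' : a, a' ∈ A}; |A| = 7.
General bounds: 2|A| - 1 ≤ |A + A| ≤ |A|(|A|+1)/2, i.e. 13 ≤ |A + A| ≤ 28.
Lower bound 2|A|-1 is attained iff A is an arithmetic progression.
Enumerate sums a + a' for a ≤ a' (symmetric, so this suffices):
a = -5: -5+-5=-10, -5+-2=-7, -5+2=-3, -5+3=-2, -5+8=3, -5+10=5, -5+12=7
a = -2: -2+-2=-4, -2+2=0, -2+3=1, -2+8=6, -2+10=8, -2+12=10
a = 2: 2+2=4, 2+3=5, 2+8=10, 2+10=12, 2+12=14
a = 3: 3+3=6, 3+8=11, 3+10=13, 3+12=15
a = 8: 8+8=16, 8+10=18, 8+12=20
a = 10: 10+10=20, 10+12=22
a = 12: 12+12=24
Distinct sums: {-10, -7, -4, -3, -2, 0, 1, 3, 4, 5, 6, 7, 8, 10, 11, 12, 13, 14, 15, 16, 18, 20, 22, 24}
|A + A| = 24

|A + A| = 24


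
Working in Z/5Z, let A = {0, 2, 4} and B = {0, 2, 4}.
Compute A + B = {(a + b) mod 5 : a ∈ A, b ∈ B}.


Work in Z/5Z: reduce every sum a + b modulo 5.
Enumerate all 9 pairs:
a = 0: 0+0=0, 0+2=2, 0+4=4
a = 2: 2+0=2, 2+2=4, 2+4=1
a = 4: 4+0=4, 4+2=1, 4+4=3
Distinct residues collected: {0, 1, 2, 3, 4}
|A + B| = 5 (out of 5 total residues).

A + B = {0, 1, 2, 3, 4}


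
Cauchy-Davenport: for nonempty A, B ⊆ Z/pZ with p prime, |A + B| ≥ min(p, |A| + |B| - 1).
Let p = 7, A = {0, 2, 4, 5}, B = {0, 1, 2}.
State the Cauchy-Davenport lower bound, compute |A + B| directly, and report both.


Cauchy-Davenport: |A + B| ≥ min(p, |A| + |B| - 1) for A, B nonempty in Z/pZ.
|A| = 4, |B| = 3, p = 7.
CD lower bound = min(7, 4 + 3 - 1) = min(7, 6) = 6.
Compute A + B mod 7 directly:
a = 0: 0+0=0, 0+1=1, 0+2=2
a = 2: 2+0=2, 2+1=3, 2+2=4
a = 4: 4+0=4, 4+1=5, 4+2=6
a = 5: 5+0=5, 5+1=6, 5+2=0
A + B = {0, 1, 2, 3, 4, 5, 6}, so |A + B| = 7.
Verify: 7 ≥ 6? Yes ✓.

CD lower bound = 6, actual |A + B| = 7.


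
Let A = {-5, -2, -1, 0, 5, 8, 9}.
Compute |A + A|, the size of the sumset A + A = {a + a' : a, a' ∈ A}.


A + A = {a + a' : a, a' ∈ A}; |A| = 7.
General bounds: 2|A| - 1 ≤ |A + A| ≤ |A|(|A|+1)/2, i.e. 13 ≤ |A + A| ≤ 28.
Lower bound 2|A|-1 is attained iff A is an arithmetic progression.
Enumerate sums a + a' for a ≤ a' (symmetric, so this suffices):
a = -5: -5+-5=-10, -5+-2=-7, -5+-1=-6, -5+0=-5, -5+5=0, -5+8=3, -5+9=4
a = -2: -2+-2=-4, -2+-1=-3, -2+0=-2, -2+5=3, -2+8=6, -2+9=7
a = -1: -1+-1=-2, -1+0=-1, -1+5=4, -1+8=7, -1+9=8
a = 0: 0+0=0, 0+5=5, 0+8=8, 0+9=9
a = 5: 5+5=10, 5+8=13, 5+9=14
a = 8: 8+8=16, 8+9=17
a = 9: 9+9=18
Distinct sums: {-10, -7, -6, -5, -4, -3, -2, -1, 0, 3, 4, 5, 6, 7, 8, 9, 10, 13, 14, 16, 17, 18}
|A + A| = 22

|A + A| = 22


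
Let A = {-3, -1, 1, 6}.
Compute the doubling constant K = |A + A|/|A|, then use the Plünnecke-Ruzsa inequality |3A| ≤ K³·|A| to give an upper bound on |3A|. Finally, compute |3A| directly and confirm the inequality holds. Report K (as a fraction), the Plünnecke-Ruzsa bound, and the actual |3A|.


|A| = 4.
Step 1: Compute A + A by enumerating all 16 pairs.
A + A = {-6, -4, -2, 0, 2, 3, 5, 7, 12}, so |A + A| = 9.
Step 2: Doubling constant K = |A + A|/|A| = 9/4 = 9/4 ≈ 2.2500.
Step 3: Plünnecke-Ruzsa gives |3A| ≤ K³·|A| = (2.2500)³ · 4 ≈ 45.5625.
Step 4: Compute 3A = A + A + A directly by enumerating all triples (a,b,c) ∈ A³; |3A| = 16.
Step 5: Check 16 ≤ 45.5625? Yes ✓.

K = 9/4, Plünnecke-Ruzsa bound K³|A| ≈ 45.5625, |3A| = 16, inequality holds.


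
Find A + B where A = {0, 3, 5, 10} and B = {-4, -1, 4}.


A + B = {a + b : a ∈ A, b ∈ B}.
Enumerate all |A|·|B| = 4·3 = 12 pairs (a, b) and collect distinct sums.
a = 0: 0+-4=-4, 0+-1=-1, 0+4=4
a = 3: 3+-4=-1, 3+-1=2, 3+4=7
a = 5: 5+-4=1, 5+-1=4, 5+4=9
a = 10: 10+-4=6, 10+-1=9, 10+4=14
Collecting distinct sums: A + B = {-4, -1, 1, 2, 4, 6, 7, 9, 14}
|A + B| = 9

A + B = {-4, -1, 1, 2, 4, 6, 7, 9, 14}


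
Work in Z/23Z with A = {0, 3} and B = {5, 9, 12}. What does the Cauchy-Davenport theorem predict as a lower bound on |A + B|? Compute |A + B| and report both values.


Cauchy-Davenport: |A + B| ≥ min(p, |A| + |B| - 1) for A, B nonempty in Z/pZ.
|A| = 2, |B| = 3, p = 23.
CD lower bound = min(23, 2 + 3 - 1) = min(23, 4) = 4.
Compute A + B mod 23 directly:
a = 0: 0+5=5, 0+9=9, 0+12=12
a = 3: 3+5=8, 3+9=12, 3+12=15
A + B = {5, 8, 9, 12, 15}, so |A + B| = 5.
Verify: 5 ≥ 4? Yes ✓.

CD lower bound = 4, actual |A + B| = 5.


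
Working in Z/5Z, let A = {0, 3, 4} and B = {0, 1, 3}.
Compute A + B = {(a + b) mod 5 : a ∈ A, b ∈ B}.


Work in Z/5Z: reduce every sum a + b modulo 5.
Enumerate all 9 pairs:
a = 0: 0+0=0, 0+1=1, 0+3=3
a = 3: 3+0=3, 3+1=4, 3+3=1
a = 4: 4+0=4, 4+1=0, 4+3=2
Distinct residues collected: {0, 1, 2, 3, 4}
|A + B| = 5 (out of 5 total residues).

A + B = {0, 1, 2, 3, 4}


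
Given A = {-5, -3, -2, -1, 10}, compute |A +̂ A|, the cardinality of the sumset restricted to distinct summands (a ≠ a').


Restricted sumset: A +̂ A = {a + a' : a ∈ A, a' ∈ A, a ≠ a'}.
Equivalently, take A + A and drop any sum 2a that is achievable ONLY as a + a for a ∈ A (i.e. sums representable only with equal summands).
Enumerate pairs (a, a') with a < a' (symmetric, so each unordered pair gives one sum; this covers all a ≠ a'):
  -5 + -3 = -8
  -5 + -2 = -7
  -5 + -1 = -6
  -5 + 10 = 5
  -3 + -2 = -5
  -3 + -1 = -4
  -3 + 10 = 7
  -2 + -1 = -3
  -2 + 10 = 8
  -1 + 10 = 9
Collected distinct sums: {-8, -7, -6, -5, -4, -3, 5, 7, 8, 9}
|A +̂ A| = 10
(Reference bound: |A +̂ A| ≥ 2|A| - 3 for |A| ≥ 2, with |A| = 5 giving ≥ 7.)

|A +̂ A| = 10


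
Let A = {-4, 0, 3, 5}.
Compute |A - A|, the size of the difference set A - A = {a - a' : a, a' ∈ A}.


A - A = {a - a' : a, a' ∈ A}; |A| = 4.
Bounds: 2|A|-1 ≤ |A - A| ≤ |A|² - |A| + 1, i.e. 7 ≤ |A - A| ≤ 13.
Note: 0 ∈ A - A always (from a - a). The set is symmetric: if d ∈ A - A then -d ∈ A - A.
Enumerate nonzero differences d = a - a' with a > a' (then include -d):
Positive differences: {2, 3, 4, 5, 7, 9}
Full difference set: {0} ∪ (positive diffs) ∪ (negative diffs).
|A - A| = 1 + 2·6 = 13 (matches direct enumeration: 13).

|A - A| = 13


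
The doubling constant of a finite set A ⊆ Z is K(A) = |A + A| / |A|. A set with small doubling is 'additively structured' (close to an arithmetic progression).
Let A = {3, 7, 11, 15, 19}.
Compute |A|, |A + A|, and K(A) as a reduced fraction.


|A| = 5.
Compute A + A by enumerating all 25 pairs.
A + A = {6, 10, 14, 18, 22, 26, 30, 34, 38}, so |A + A| = 9.
K = |A + A| / |A| = 9/5 (already in lowest terms) ≈ 1.8000.
Reference: AP of size 5 gives K = 9/5 ≈ 1.8000; a fully generic set of size 5 gives K ≈ 3.0000.

|A| = 5, |A + A| = 9, K = 9/5.


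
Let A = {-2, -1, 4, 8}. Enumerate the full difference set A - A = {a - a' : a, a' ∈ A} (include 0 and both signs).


A - A = {a - a' : a, a' ∈ A}.
Compute a - a' for each ordered pair (a, a'):
a = -2: -2--2=0, -2--1=-1, -2-4=-6, -2-8=-10
a = -1: -1--2=1, -1--1=0, -1-4=-5, -1-8=-9
a = 4: 4--2=6, 4--1=5, 4-4=0, 4-8=-4
a = 8: 8--2=10, 8--1=9, 8-4=4, 8-8=0
Collecting distinct values (and noting 0 appears from a-a):
A - A = {-10, -9, -6, -5, -4, -1, 0, 1, 4, 5, 6, 9, 10}
|A - A| = 13

A - A = {-10, -9, -6, -5, -4, -1, 0, 1, 4, 5, 6, 9, 10}


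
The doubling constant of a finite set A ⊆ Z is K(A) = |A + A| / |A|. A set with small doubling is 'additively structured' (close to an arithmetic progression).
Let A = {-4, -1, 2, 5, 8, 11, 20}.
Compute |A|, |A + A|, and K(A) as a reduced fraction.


|A| = 7.
Compute A + A by enumerating all 49 pairs.
A + A = {-8, -5, -2, 1, 4, 7, 10, 13, 16, 19, 22, 25, 28, 31, 40}, so |A + A| = 15.
K = |A + A| / |A| = 15/7 (already in lowest terms) ≈ 2.1429.
Reference: AP of size 7 gives K = 13/7 ≈ 1.8571; a fully generic set of size 7 gives K ≈ 4.0000.

|A| = 7, |A + A| = 15, K = 15/7.


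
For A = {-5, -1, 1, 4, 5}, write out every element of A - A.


A - A = {a - a' : a, a' ∈ A}.
Compute a - a' for each ordered pair (a, a'):
a = -5: -5--5=0, -5--1=-4, -5-1=-6, -5-4=-9, -5-5=-10
a = -1: -1--5=4, -1--1=0, -1-1=-2, -1-4=-5, -1-5=-6
a = 1: 1--5=6, 1--1=2, 1-1=0, 1-4=-3, 1-5=-4
a = 4: 4--5=9, 4--1=5, 4-1=3, 4-4=0, 4-5=-1
a = 5: 5--5=10, 5--1=6, 5-1=4, 5-4=1, 5-5=0
Collecting distinct values (and noting 0 appears from a-a):
A - A = {-10, -9, -6, -5, -4, -3, -2, -1, 0, 1, 2, 3, 4, 5, 6, 9, 10}
|A - A| = 17

A - A = {-10, -9, -6, -5, -4, -3, -2, -1, 0, 1, 2, 3, 4, 5, 6, 9, 10}


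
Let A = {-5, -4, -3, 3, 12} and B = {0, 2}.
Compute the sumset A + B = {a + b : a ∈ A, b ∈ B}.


A + B = {a + b : a ∈ A, b ∈ B}.
Enumerate all |A|·|B| = 5·2 = 10 pairs (a, b) and collect distinct sums.
a = -5: -5+0=-5, -5+2=-3
a = -4: -4+0=-4, -4+2=-2
a = -3: -3+0=-3, -3+2=-1
a = 3: 3+0=3, 3+2=5
a = 12: 12+0=12, 12+2=14
Collecting distinct sums: A + B = {-5, -4, -3, -2, -1, 3, 5, 12, 14}
|A + B| = 9

A + B = {-5, -4, -3, -2, -1, 3, 5, 12, 14}


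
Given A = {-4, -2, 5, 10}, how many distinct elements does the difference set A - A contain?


A - A = {a - a' : a, a' ∈ A}; |A| = 4.
Bounds: 2|A|-1 ≤ |A - A| ≤ |A|² - |A| + 1, i.e. 7 ≤ |A - A| ≤ 13.
Note: 0 ∈ A - A always (from a - a). The set is symmetric: if d ∈ A - A then -d ∈ A - A.
Enumerate nonzero differences d = a - a' with a > a' (then include -d):
Positive differences: {2, 5, 7, 9, 12, 14}
Full difference set: {0} ∪ (positive diffs) ∪ (negative diffs).
|A - A| = 1 + 2·6 = 13 (matches direct enumeration: 13).

|A - A| = 13


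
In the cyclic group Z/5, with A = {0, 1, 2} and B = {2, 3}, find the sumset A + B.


Work in Z/5Z: reduce every sum a + b modulo 5.
Enumerate all 6 pairs:
a = 0: 0+2=2, 0+3=3
a = 1: 1+2=3, 1+3=4
a = 2: 2+2=4, 2+3=0
Distinct residues collected: {0, 2, 3, 4}
|A + B| = 4 (out of 5 total residues).

A + B = {0, 2, 3, 4}


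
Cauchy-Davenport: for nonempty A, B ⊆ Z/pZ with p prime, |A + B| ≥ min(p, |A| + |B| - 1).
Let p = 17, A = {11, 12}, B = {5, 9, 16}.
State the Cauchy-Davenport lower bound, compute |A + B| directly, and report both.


Cauchy-Davenport: |A + B| ≥ min(p, |A| + |B| - 1) for A, B nonempty in Z/pZ.
|A| = 2, |B| = 3, p = 17.
CD lower bound = min(17, 2 + 3 - 1) = min(17, 4) = 4.
Compute A + B mod 17 directly:
a = 11: 11+5=16, 11+9=3, 11+16=10
a = 12: 12+5=0, 12+9=4, 12+16=11
A + B = {0, 3, 4, 10, 11, 16}, so |A + B| = 6.
Verify: 6 ≥ 4? Yes ✓.

CD lower bound = 4, actual |A + B| = 6.


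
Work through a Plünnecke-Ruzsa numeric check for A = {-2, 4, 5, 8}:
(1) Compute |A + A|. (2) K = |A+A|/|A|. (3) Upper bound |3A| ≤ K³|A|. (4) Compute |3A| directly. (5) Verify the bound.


|A| = 4.
Step 1: Compute A + A by enumerating all 16 pairs.
A + A = {-4, 2, 3, 6, 8, 9, 10, 12, 13, 16}, so |A + A| = 10.
Step 2: Doubling constant K = |A + A|/|A| = 10/4 = 10/4 ≈ 2.5000.
Step 3: Plünnecke-Ruzsa gives |3A| ≤ K³·|A| = (2.5000)³ · 4 ≈ 62.5000.
Step 4: Compute 3A = A + A + A directly by enumerating all triples (a,b,c) ∈ A³; |3A| = 19.
Step 5: Check 19 ≤ 62.5000? Yes ✓.

K = 10/4, Plünnecke-Ruzsa bound K³|A| ≈ 62.5000, |3A| = 19, inequality holds.


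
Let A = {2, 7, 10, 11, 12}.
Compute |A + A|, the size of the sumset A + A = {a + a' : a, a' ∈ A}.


A + A = {a + a' : a, a' ∈ A}; |A| = 5.
General bounds: 2|A| - 1 ≤ |A + A| ≤ |A|(|A|+1)/2, i.e. 9 ≤ |A + A| ≤ 15.
Lower bound 2|A|-1 is attained iff A is an arithmetic progression.
Enumerate sums a + a' for a ≤ a' (symmetric, so this suffices):
a = 2: 2+2=4, 2+7=9, 2+10=12, 2+11=13, 2+12=14
a = 7: 7+7=14, 7+10=17, 7+11=18, 7+12=19
a = 10: 10+10=20, 10+11=21, 10+12=22
a = 11: 11+11=22, 11+12=23
a = 12: 12+12=24
Distinct sums: {4, 9, 12, 13, 14, 17, 18, 19, 20, 21, 22, 23, 24}
|A + A| = 13

|A + A| = 13


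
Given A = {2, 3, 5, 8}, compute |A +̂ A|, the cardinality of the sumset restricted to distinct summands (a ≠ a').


Restricted sumset: A +̂ A = {a + a' : a ∈ A, a' ∈ A, a ≠ a'}.
Equivalently, take A + A and drop any sum 2a that is achievable ONLY as a + a for a ∈ A (i.e. sums representable only with equal summands).
Enumerate pairs (a, a') with a < a' (symmetric, so each unordered pair gives one sum; this covers all a ≠ a'):
  2 + 3 = 5
  2 + 5 = 7
  2 + 8 = 10
  3 + 5 = 8
  3 + 8 = 11
  5 + 8 = 13
Collected distinct sums: {5, 7, 8, 10, 11, 13}
|A +̂ A| = 6
(Reference bound: |A +̂ A| ≥ 2|A| - 3 for |A| ≥ 2, with |A| = 4 giving ≥ 5.)

|A +̂ A| = 6


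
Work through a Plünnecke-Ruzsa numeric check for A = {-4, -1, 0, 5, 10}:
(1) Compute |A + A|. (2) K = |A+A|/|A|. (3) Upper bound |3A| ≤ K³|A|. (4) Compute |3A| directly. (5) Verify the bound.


|A| = 5.
Step 1: Compute A + A by enumerating all 25 pairs.
A + A = {-8, -5, -4, -2, -1, 0, 1, 4, 5, 6, 9, 10, 15, 20}, so |A + A| = 14.
Step 2: Doubling constant K = |A + A|/|A| = 14/5 = 14/5 ≈ 2.8000.
Step 3: Plünnecke-Ruzsa gives |3A| ≤ K³·|A| = (2.8000)³ · 5 ≈ 109.7600.
Step 4: Compute 3A = A + A + A directly by enumerating all triples (a,b,c) ∈ A³; |3A| = 27.
Step 5: Check 27 ≤ 109.7600? Yes ✓.

K = 14/5, Plünnecke-Ruzsa bound K³|A| ≈ 109.7600, |3A| = 27, inequality holds.


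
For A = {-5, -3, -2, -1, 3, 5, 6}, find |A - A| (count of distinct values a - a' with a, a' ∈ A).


A - A = {a - a' : a, a' ∈ A}; |A| = 7.
Bounds: 2|A|-1 ≤ |A - A| ≤ |A|² - |A| + 1, i.e. 13 ≤ |A - A| ≤ 43.
Note: 0 ∈ A - A always (from a - a). The set is symmetric: if d ∈ A - A then -d ∈ A - A.
Enumerate nonzero differences d = a - a' with a > a' (then include -d):
Positive differences: {1, 2, 3, 4, 5, 6, 7, 8, 9, 10, 11}
Full difference set: {0} ∪ (positive diffs) ∪ (negative diffs).
|A - A| = 1 + 2·11 = 23 (matches direct enumeration: 23).

|A - A| = 23


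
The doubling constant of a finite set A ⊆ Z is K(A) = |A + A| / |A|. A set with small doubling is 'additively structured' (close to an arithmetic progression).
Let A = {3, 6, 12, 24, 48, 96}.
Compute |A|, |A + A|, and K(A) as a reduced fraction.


|A| = 6.
Compute A + A by enumerating all 36 pairs.
A + A = {6, 9, 12, 15, 18, 24, 27, 30, 36, 48, 51, 54, 60, 72, 96, 99, 102, 108, 120, 144, 192}, so |A + A| = 21.
K = |A + A| / |A| = 21/6 = 7/2 ≈ 3.5000.
Reference: AP of size 6 gives K = 11/6 ≈ 1.8333; a fully generic set of size 6 gives K ≈ 3.5000.

|A| = 6, |A + A| = 21, K = 21/6 = 7/2.


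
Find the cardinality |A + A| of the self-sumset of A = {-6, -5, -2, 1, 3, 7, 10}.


A + A = {a + a' : a, a' ∈ A}; |A| = 7.
General bounds: 2|A| - 1 ≤ |A + A| ≤ |A|(|A|+1)/2, i.e. 13 ≤ |A + A| ≤ 28.
Lower bound 2|A|-1 is attained iff A is an arithmetic progression.
Enumerate sums a + a' for a ≤ a' (symmetric, so this suffices):
a = -6: -6+-6=-12, -6+-5=-11, -6+-2=-8, -6+1=-5, -6+3=-3, -6+7=1, -6+10=4
a = -5: -5+-5=-10, -5+-2=-7, -5+1=-4, -5+3=-2, -5+7=2, -5+10=5
a = -2: -2+-2=-4, -2+1=-1, -2+3=1, -2+7=5, -2+10=8
a = 1: 1+1=2, 1+3=4, 1+7=8, 1+10=11
a = 3: 3+3=6, 3+7=10, 3+10=13
a = 7: 7+7=14, 7+10=17
a = 10: 10+10=20
Distinct sums: {-12, -11, -10, -8, -7, -5, -4, -3, -2, -1, 1, 2, 4, 5, 6, 8, 10, 11, 13, 14, 17, 20}
|A + A| = 22

|A + A| = 22


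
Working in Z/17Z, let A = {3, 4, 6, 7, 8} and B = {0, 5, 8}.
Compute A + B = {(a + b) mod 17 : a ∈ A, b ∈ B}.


Work in Z/17Z: reduce every sum a + b modulo 17.
Enumerate all 15 pairs:
a = 3: 3+0=3, 3+5=8, 3+8=11
a = 4: 4+0=4, 4+5=9, 4+8=12
a = 6: 6+0=6, 6+5=11, 6+8=14
a = 7: 7+0=7, 7+5=12, 7+8=15
a = 8: 8+0=8, 8+5=13, 8+8=16
Distinct residues collected: {3, 4, 6, 7, 8, 9, 11, 12, 13, 14, 15, 16}
|A + B| = 12 (out of 17 total residues).

A + B = {3, 4, 6, 7, 8, 9, 11, 12, 13, 14, 15, 16}


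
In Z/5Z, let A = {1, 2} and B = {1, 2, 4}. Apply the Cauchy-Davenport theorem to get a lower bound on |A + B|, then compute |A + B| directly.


Cauchy-Davenport: |A + B| ≥ min(p, |A| + |B| - 1) for A, B nonempty in Z/pZ.
|A| = 2, |B| = 3, p = 5.
CD lower bound = min(5, 2 + 3 - 1) = min(5, 4) = 4.
Compute A + B mod 5 directly:
a = 1: 1+1=2, 1+2=3, 1+4=0
a = 2: 2+1=3, 2+2=4, 2+4=1
A + B = {0, 1, 2, 3, 4}, so |A + B| = 5.
Verify: 5 ≥ 4? Yes ✓.

CD lower bound = 4, actual |A + B| = 5.


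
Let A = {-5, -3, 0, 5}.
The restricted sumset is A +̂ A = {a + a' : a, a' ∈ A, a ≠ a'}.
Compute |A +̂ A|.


Restricted sumset: A +̂ A = {a + a' : a ∈ A, a' ∈ A, a ≠ a'}.
Equivalently, take A + A and drop any sum 2a that is achievable ONLY as a + a for a ∈ A (i.e. sums representable only with equal summands).
Enumerate pairs (a, a') with a < a' (symmetric, so each unordered pair gives one sum; this covers all a ≠ a'):
  -5 + -3 = -8
  -5 + 0 = -5
  -5 + 5 = 0
  -3 + 0 = -3
  -3 + 5 = 2
  0 + 5 = 5
Collected distinct sums: {-8, -5, -3, 0, 2, 5}
|A +̂ A| = 6
(Reference bound: |A +̂ A| ≥ 2|A| - 3 for |A| ≥ 2, with |A| = 4 giving ≥ 5.)

|A +̂ A| = 6


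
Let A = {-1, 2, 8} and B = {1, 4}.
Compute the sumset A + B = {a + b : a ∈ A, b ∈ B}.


A + B = {a + b : a ∈ A, b ∈ B}.
Enumerate all |A|·|B| = 3·2 = 6 pairs (a, b) and collect distinct sums.
a = -1: -1+1=0, -1+4=3
a = 2: 2+1=3, 2+4=6
a = 8: 8+1=9, 8+4=12
Collecting distinct sums: A + B = {0, 3, 6, 9, 12}
|A + B| = 5

A + B = {0, 3, 6, 9, 12}


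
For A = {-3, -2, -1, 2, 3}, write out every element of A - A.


A - A = {a - a' : a, a' ∈ A}.
Compute a - a' for each ordered pair (a, a'):
a = -3: -3--3=0, -3--2=-1, -3--1=-2, -3-2=-5, -3-3=-6
a = -2: -2--3=1, -2--2=0, -2--1=-1, -2-2=-4, -2-3=-5
a = -1: -1--3=2, -1--2=1, -1--1=0, -1-2=-3, -1-3=-4
a = 2: 2--3=5, 2--2=4, 2--1=3, 2-2=0, 2-3=-1
a = 3: 3--3=6, 3--2=5, 3--1=4, 3-2=1, 3-3=0
Collecting distinct values (and noting 0 appears from a-a):
A - A = {-6, -5, -4, -3, -2, -1, 0, 1, 2, 3, 4, 5, 6}
|A - A| = 13

A - A = {-6, -5, -4, -3, -2, -1, 0, 1, 2, 3, 4, 5, 6}


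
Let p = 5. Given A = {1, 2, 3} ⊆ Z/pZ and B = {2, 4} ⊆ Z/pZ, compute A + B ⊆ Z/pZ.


Work in Z/5Z: reduce every sum a + b modulo 5.
Enumerate all 6 pairs:
a = 1: 1+2=3, 1+4=0
a = 2: 2+2=4, 2+4=1
a = 3: 3+2=0, 3+4=2
Distinct residues collected: {0, 1, 2, 3, 4}
|A + B| = 5 (out of 5 total residues).

A + B = {0, 1, 2, 3, 4}


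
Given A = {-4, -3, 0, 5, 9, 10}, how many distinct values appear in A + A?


A + A = {a + a' : a, a' ∈ A}; |A| = 6.
General bounds: 2|A| - 1 ≤ |A + A| ≤ |A|(|A|+1)/2, i.e. 11 ≤ |A + A| ≤ 21.
Lower bound 2|A|-1 is attained iff A is an arithmetic progression.
Enumerate sums a + a' for a ≤ a' (symmetric, so this suffices):
a = -4: -4+-4=-8, -4+-3=-7, -4+0=-4, -4+5=1, -4+9=5, -4+10=6
a = -3: -3+-3=-6, -3+0=-3, -3+5=2, -3+9=6, -3+10=7
a = 0: 0+0=0, 0+5=5, 0+9=9, 0+10=10
a = 5: 5+5=10, 5+9=14, 5+10=15
a = 9: 9+9=18, 9+10=19
a = 10: 10+10=20
Distinct sums: {-8, -7, -6, -4, -3, 0, 1, 2, 5, 6, 7, 9, 10, 14, 15, 18, 19, 20}
|A + A| = 18

|A + A| = 18


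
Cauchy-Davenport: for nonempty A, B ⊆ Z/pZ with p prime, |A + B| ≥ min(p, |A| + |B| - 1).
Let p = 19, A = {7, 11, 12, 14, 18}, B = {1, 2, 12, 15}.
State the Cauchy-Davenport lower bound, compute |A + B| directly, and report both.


Cauchy-Davenport: |A + B| ≥ min(p, |A| + |B| - 1) for A, B nonempty in Z/pZ.
|A| = 5, |B| = 4, p = 19.
CD lower bound = min(19, 5 + 4 - 1) = min(19, 8) = 8.
Compute A + B mod 19 directly:
a = 7: 7+1=8, 7+2=9, 7+12=0, 7+15=3
a = 11: 11+1=12, 11+2=13, 11+12=4, 11+15=7
a = 12: 12+1=13, 12+2=14, 12+12=5, 12+15=8
a = 14: 14+1=15, 14+2=16, 14+12=7, 14+15=10
a = 18: 18+1=0, 18+2=1, 18+12=11, 18+15=14
A + B = {0, 1, 3, 4, 5, 7, 8, 9, 10, 11, 12, 13, 14, 15, 16}, so |A + B| = 15.
Verify: 15 ≥ 8? Yes ✓.

CD lower bound = 8, actual |A + B| = 15.


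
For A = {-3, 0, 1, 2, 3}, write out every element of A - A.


A - A = {a - a' : a, a' ∈ A}.
Compute a - a' for each ordered pair (a, a'):
a = -3: -3--3=0, -3-0=-3, -3-1=-4, -3-2=-5, -3-3=-6
a = 0: 0--3=3, 0-0=0, 0-1=-1, 0-2=-2, 0-3=-3
a = 1: 1--3=4, 1-0=1, 1-1=0, 1-2=-1, 1-3=-2
a = 2: 2--3=5, 2-0=2, 2-1=1, 2-2=0, 2-3=-1
a = 3: 3--3=6, 3-0=3, 3-1=2, 3-2=1, 3-3=0
Collecting distinct values (and noting 0 appears from a-a):
A - A = {-6, -5, -4, -3, -2, -1, 0, 1, 2, 3, 4, 5, 6}
|A - A| = 13

A - A = {-6, -5, -4, -3, -2, -1, 0, 1, 2, 3, 4, 5, 6}


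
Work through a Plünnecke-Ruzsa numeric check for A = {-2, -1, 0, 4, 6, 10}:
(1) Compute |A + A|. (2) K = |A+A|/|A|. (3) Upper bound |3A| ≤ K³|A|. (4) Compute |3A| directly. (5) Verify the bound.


|A| = 6.
Step 1: Compute A + A by enumerating all 36 pairs.
A + A = {-4, -3, -2, -1, 0, 2, 3, 4, 5, 6, 8, 9, 10, 12, 14, 16, 20}, so |A + A| = 17.
Step 2: Doubling constant K = |A + A|/|A| = 17/6 = 17/6 ≈ 2.8333.
Step 3: Plünnecke-Ruzsa gives |3A| ≤ K³·|A| = (2.8333)³ · 6 ≈ 136.4722.
Step 4: Compute 3A = A + A + A directly by enumerating all triples (a,b,c) ∈ A³; |3A| = 30.
Step 5: Check 30 ≤ 136.4722? Yes ✓.

K = 17/6, Plünnecke-Ruzsa bound K³|A| ≈ 136.4722, |3A| = 30, inequality holds.


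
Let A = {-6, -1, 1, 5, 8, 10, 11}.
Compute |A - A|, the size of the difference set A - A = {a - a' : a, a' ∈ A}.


A - A = {a - a' : a, a' ∈ A}; |A| = 7.
Bounds: 2|A|-1 ≤ |A - A| ≤ |A|² - |A| + 1, i.e. 13 ≤ |A - A| ≤ 43.
Note: 0 ∈ A - A always (from a - a). The set is symmetric: if d ∈ A - A then -d ∈ A - A.
Enumerate nonzero differences d = a - a' with a > a' (then include -d):
Positive differences: {1, 2, 3, 4, 5, 6, 7, 9, 10, 11, 12, 14, 16, 17}
Full difference set: {0} ∪ (positive diffs) ∪ (negative diffs).
|A - A| = 1 + 2·14 = 29 (matches direct enumeration: 29).

|A - A| = 29


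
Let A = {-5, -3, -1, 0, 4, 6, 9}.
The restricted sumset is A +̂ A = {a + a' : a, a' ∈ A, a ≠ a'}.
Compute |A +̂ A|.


Restricted sumset: A +̂ A = {a + a' : a ∈ A, a' ∈ A, a ≠ a'}.
Equivalently, take A + A and drop any sum 2a that is achievable ONLY as a + a for a ∈ A (i.e. sums representable only with equal summands).
Enumerate pairs (a, a') with a < a' (symmetric, so each unordered pair gives one sum; this covers all a ≠ a'):
  -5 + -3 = -8
  -5 + -1 = -6
  -5 + 0 = -5
  -5 + 4 = -1
  -5 + 6 = 1
  -5 + 9 = 4
  -3 + -1 = -4
  -3 + 0 = -3
  -3 + 4 = 1
  -3 + 6 = 3
  -3 + 9 = 6
  -1 + 0 = -1
  -1 + 4 = 3
  -1 + 6 = 5
  -1 + 9 = 8
  0 + 4 = 4
  0 + 6 = 6
  0 + 9 = 9
  4 + 6 = 10
  4 + 9 = 13
  6 + 9 = 15
Collected distinct sums: {-8, -6, -5, -4, -3, -1, 1, 3, 4, 5, 6, 8, 9, 10, 13, 15}
|A +̂ A| = 16
(Reference bound: |A +̂ A| ≥ 2|A| - 3 for |A| ≥ 2, with |A| = 7 giving ≥ 11.)

|A +̂ A| = 16


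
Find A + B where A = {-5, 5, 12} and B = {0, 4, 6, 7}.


A + B = {a + b : a ∈ A, b ∈ B}.
Enumerate all |A|·|B| = 3·4 = 12 pairs (a, b) and collect distinct sums.
a = -5: -5+0=-5, -5+4=-1, -5+6=1, -5+7=2
a = 5: 5+0=5, 5+4=9, 5+6=11, 5+7=12
a = 12: 12+0=12, 12+4=16, 12+6=18, 12+7=19
Collecting distinct sums: A + B = {-5, -1, 1, 2, 5, 9, 11, 12, 16, 18, 19}
|A + B| = 11

A + B = {-5, -1, 1, 2, 5, 9, 11, 12, 16, 18, 19}


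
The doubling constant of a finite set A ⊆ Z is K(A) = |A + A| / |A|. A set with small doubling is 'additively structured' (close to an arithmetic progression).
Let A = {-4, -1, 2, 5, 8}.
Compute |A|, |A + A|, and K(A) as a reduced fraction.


|A| = 5.
Compute A + A by enumerating all 25 pairs.
A + A = {-8, -5, -2, 1, 4, 7, 10, 13, 16}, so |A + A| = 9.
K = |A + A| / |A| = 9/5 (already in lowest terms) ≈ 1.8000.
Reference: AP of size 5 gives K = 9/5 ≈ 1.8000; a fully generic set of size 5 gives K ≈ 3.0000.

|A| = 5, |A + A| = 9, K = 9/5.


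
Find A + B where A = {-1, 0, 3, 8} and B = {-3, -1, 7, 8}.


A + B = {a + b : a ∈ A, b ∈ B}.
Enumerate all |A|·|B| = 4·4 = 16 pairs (a, b) and collect distinct sums.
a = -1: -1+-3=-4, -1+-1=-2, -1+7=6, -1+8=7
a = 0: 0+-3=-3, 0+-1=-1, 0+7=7, 0+8=8
a = 3: 3+-3=0, 3+-1=2, 3+7=10, 3+8=11
a = 8: 8+-3=5, 8+-1=7, 8+7=15, 8+8=16
Collecting distinct sums: A + B = {-4, -3, -2, -1, 0, 2, 5, 6, 7, 8, 10, 11, 15, 16}
|A + B| = 14

A + B = {-4, -3, -2, -1, 0, 2, 5, 6, 7, 8, 10, 11, 15, 16}


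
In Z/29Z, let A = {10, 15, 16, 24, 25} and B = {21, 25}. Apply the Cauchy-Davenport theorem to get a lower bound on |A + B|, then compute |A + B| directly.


Cauchy-Davenport: |A + B| ≥ min(p, |A| + |B| - 1) for A, B nonempty in Z/pZ.
|A| = 5, |B| = 2, p = 29.
CD lower bound = min(29, 5 + 2 - 1) = min(29, 6) = 6.
Compute A + B mod 29 directly:
a = 10: 10+21=2, 10+25=6
a = 15: 15+21=7, 15+25=11
a = 16: 16+21=8, 16+25=12
a = 24: 24+21=16, 24+25=20
a = 25: 25+21=17, 25+25=21
A + B = {2, 6, 7, 8, 11, 12, 16, 17, 20, 21}, so |A + B| = 10.
Verify: 10 ≥ 6? Yes ✓.

CD lower bound = 6, actual |A + B| = 10.


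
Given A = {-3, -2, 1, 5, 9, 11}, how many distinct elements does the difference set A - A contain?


A - A = {a - a' : a, a' ∈ A}; |A| = 6.
Bounds: 2|A|-1 ≤ |A - A| ≤ |A|² - |A| + 1, i.e. 11 ≤ |A - A| ≤ 31.
Note: 0 ∈ A - A always (from a - a). The set is symmetric: if d ∈ A - A then -d ∈ A - A.
Enumerate nonzero differences d = a - a' with a > a' (then include -d):
Positive differences: {1, 2, 3, 4, 6, 7, 8, 10, 11, 12, 13, 14}
Full difference set: {0} ∪ (positive diffs) ∪ (negative diffs).
|A - A| = 1 + 2·12 = 25 (matches direct enumeration: 25).

|A - A| = 25


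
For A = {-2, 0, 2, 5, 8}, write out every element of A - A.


A - A = {a - a' : a, a' ∈ A}.
Compute a - a' for each ordered pair (a, a'):
a = -2: -2--2=0, -2-0=-2, -2-2=-4, -2-5=-7, -2-8=-10
a = 0: 0--2=2, 0-0=0, 0-2=-2, 0-5=-5, 0-8=-8
a = 2: 2--2=4, 2-0=2, 2-2=0, 2-5=-3, 2-8=-6
a = 5: 5--2=7, 5-0=5, 5-2=3, 5-5=0, 5-8=-3
a = 8: 8--2=10, 8-0=8, 8-2=6, 8-5=3, 8-8=0
Collecting distinct values (and noting 0 appears from a-a):
A - A = {-10, -8, -7, -6, -5, -4, -3, -2, 0, 2, 3, 4, 5, 6, 7, 8, 10}
|A - A| = 17

A - A = {-10, -8, -7, -6, -5, -4, -3, -2, 0, 2, 3, 4, 5, 6, 7, 8, 10}


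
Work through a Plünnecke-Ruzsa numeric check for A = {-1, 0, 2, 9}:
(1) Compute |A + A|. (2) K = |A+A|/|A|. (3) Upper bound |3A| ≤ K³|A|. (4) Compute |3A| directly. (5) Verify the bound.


|A| = 4.
Step 1: Compute A + A by enumerating all 16 pairs.
A + A = {-2, -1, 0, 1, 2, 4, 8, 9, 11, 18}, so |A + A| = 10.
Step 2: Doubling constant K = |A + A|/|A| = 10/4 = 10/4 ≈ 2.5000.
Step 3: Plünnecke-Ruzsa gives |3A| ≤ K³·|A| = (2.5000)³ · 4 ≈ 62.5000.
Step 4: Compute 3A = A + A + A directly by enumerating all triples (a,b,c) ∈ A³; |3A| = 19.
Step 5: Check 19 ≤ 62.5000? Yes ✓.

K = 10/4, Plünnecke-Ruzsa bound K³|A| ≈ 62.5000, |3A| = 19, inequality holds.


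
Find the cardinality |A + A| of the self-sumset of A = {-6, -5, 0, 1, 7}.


A + A = {a + a' : a, a' ∈ A}; |A| = 5.
General bounds: 2|A| - 1 ≤ |A + A| ≤ |A|(|A|+1)/2, i.e. 9 ≤ |A + A| ≤ 15.
Lower bound 2|A|-1 is attained iff A is an arithmetic progression.
Enumerate sums a + a' for a ≤ a' (symmetric, so this suffices):
a = -6: -6+-6=-12, -6+-5=-11, -6+0=-6, -6+1=-5, -6+7=1
a = -5: -5+-5=-10, -5+0=-5, -5+1=-4, -5+7=2
a = 0: 0+0=0, 0+1=1, 0+7=7
a = 1: 1+1=2, 1+7=8
a = 7: 7+7=14
Distinct sums: {-12, -11, -10, -6, -5, -4, 0, 1, 2, 7, 8, 14}
|A + A| = 12

|A + A| = 12


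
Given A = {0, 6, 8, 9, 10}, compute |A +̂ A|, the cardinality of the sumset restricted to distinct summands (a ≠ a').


Restricted sumset: A +̂ A = {a + a' : a ∈ A, a' ∈ A, a ≠ a'}.
Equivalently, take A + A and drop any sum 2a that is achievable ONLY as a + a for a ∈ A (i.e. sums representable only with equal summands).
Enumerate pairs (a, a') with a < a' (symmetric, so each unordered pair gives one sum; this covers all a ≠ a'):
  0 + 6 = 6
  0 + 8 = 8
  0 + 9 = 9
  0 + 10 = 10
  6 + 8 = 14
  6 + 9 = 15
  6 + 10 = 16
  8 + 9 = 17
  8 + 10 = 18
  9 + 10 = 19
Collected distinct sums: {6, 8, 9, 10, 14, 15, 16, 17, 18, 19}
|A +̂ A| = 10
(Reference bound: |A +̂ A| ≥ 2|A| - 3 for |A| ≥ 2, with |A| = 5 giving ≥ 7.)

|A +̂ A| = 10


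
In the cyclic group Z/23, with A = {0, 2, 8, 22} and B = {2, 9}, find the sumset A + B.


Work in Z/23Z: reduce every sum a + b modulo 23.
Enumerate all 8 pairs:
a = 0: 0+2=2, 0+9=9
a = 2: 2+2=4, 2+9=11
a = 8: 8+2=10, 8+9=17
a = 22: 22+2=1, 22+9=8
Distinct residues collected: {1, 2, 4, 8, 9, 10, 11, 17}
|A + B| = 8 (out of 23 total residues).

A + B = {1, 2, 4, 8, 9, 10, 11, 17}


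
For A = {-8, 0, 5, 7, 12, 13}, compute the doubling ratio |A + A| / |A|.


|A| = 6.
Compute A + A by enumerating all 36 pairs.
A + A = {-16, -8, -3, -1, 0, 4, 5, 7, 10, 12, 13, 14, 17, 18, 19, 20, 24, 25, 26}, so |A + A| = 19.
K = |A + A| / |A| = 19/6 (already in lowest terms) ≈ 3.1667.
Reference: AP of size 6 gives K = 11/6 ≈ 1.8333; a fully generic set of size 6 gives K ≈ 3.5000.

|A| = 6, |A + A| = 19, K = 19/6.


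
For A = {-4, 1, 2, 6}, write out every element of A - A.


A - A = {a - a' : a, a' ∈ A}.
Compute a - a' for each ordered pair (a, a'):
a = -4: -4--4=0, -4-1=-5, -4-2=-6, -4-6=-10
a = 1: 1--4=5, 1-1=0, 1-2=-1, 1-6=-5
a = 2: 2--4=6, 2-1=1, 2-2=0, 2-6=-4
a = 6: 6--4=10, 6-1=5, 6-2=4, 6-6=0
Collecting distinct values (and noting 0 appears from a-a):
A - A = {-10, -6, -5, -4, -1, 0, 1, 4, 5, 6, 10}
|A - A| = 11

A - A = {-10, -6, -5, -4, -1, 0, 1, 4, 5, 6, 10}


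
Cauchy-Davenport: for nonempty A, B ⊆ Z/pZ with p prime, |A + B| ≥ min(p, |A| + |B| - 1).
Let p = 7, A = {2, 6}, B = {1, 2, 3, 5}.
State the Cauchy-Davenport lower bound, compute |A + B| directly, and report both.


Cauchy-Davenport: |A + B| ≥ min(p, |A| + |B| - 1) for A, B nonempty in Z/pZ.
|A| = 2, |B| = 4, p = 7.
CD lower bound = min(7, 2 + 4 - 1) = min(7, 5) = 5.
Compute A + B mod 7 directly:
a = 2: 2+1=3, 2+2=4, 2+3=5, 2+5=0
a = 6: 6+1=0, 6+2=1, 6+3=2, 6+5=4
A + B = {0, 1, 2, 3, 4, 5}, so |A + B| = 6.
Verify: 6 ≥ 5? Yes ✓.

CD lower bound = 5, actual |A + B| = 6.
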